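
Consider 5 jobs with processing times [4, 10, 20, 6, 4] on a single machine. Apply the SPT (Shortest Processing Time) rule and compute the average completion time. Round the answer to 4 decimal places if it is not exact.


Sort jobs by processing time (SPT order): [4, 4, 6, 10, 20]
Compute completion times sequentially:
  Job 1: processing = 4, completes at 4
  Job 2: processing = 4, completes at 8
  Job 3: processing = 6, completes at 14
  Job 4: processing = 10, completes at 24
  Job 5: processing = 20, completes at 44
Sum of completion times = 94
Average completion time = 94/5 = 18.8

18.8


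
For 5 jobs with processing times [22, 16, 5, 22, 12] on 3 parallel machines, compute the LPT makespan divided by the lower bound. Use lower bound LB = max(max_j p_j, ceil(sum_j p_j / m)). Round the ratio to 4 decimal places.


LPT order: [22, 22, 16, 12, 5]
Machine loads after assignment: [27, 22, 28]
LPT makespan = 28
Lower bound = max(max_job, ceil(total/3)) = max(22, 26) = 26
Ratio = 28 / 26 = 1.0769

1.0769


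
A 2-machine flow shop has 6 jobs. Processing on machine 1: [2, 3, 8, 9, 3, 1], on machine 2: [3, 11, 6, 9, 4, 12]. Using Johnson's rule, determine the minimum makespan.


Apply Johnson's rule:
  Group 1 (a <= b): [(6, 1, 12), (1, 2, 3), (2, 3, 11), (5, 3, 4), (4, 9, 9)]
  Group 2 (a > b): [(3, 8, 6)]
Optimal job order: [6, 1, 2, 5, 4, 3]
Schedule:
  Job 6: M1 done at 1, M2 done at 13
  Job 1: M1 done at 3, M2 done at 16
  Job 2: M1 done at 6, M2 done at 27
  Job 5: M1 done at 9, M2 done at 31
  Job 4: M1 done at 18, M2 done at 40
  Job 3: M1 done at 26, M2 done at 46
Makespan = 46

46


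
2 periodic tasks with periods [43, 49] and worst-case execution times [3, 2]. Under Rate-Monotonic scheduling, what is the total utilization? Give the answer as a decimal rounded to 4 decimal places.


Compute individual utilizations (exact fractions):
  Task 1: C/T = 3/43 (approx. 0.0698)
  Task 2: C/T = 2/49 (approx. 0.0408)
Total utilization U = 3/43 + 2/49 = 233/2107
Rounded to 4 decimal places: U = 0.1106
RM (Liu & Layland) bound for 2 tasks = 0.828427; compare with U = 233/2107 (approx. 0.110584)
U <= bound, so schedulable by RM sufficient condition.

0.1106


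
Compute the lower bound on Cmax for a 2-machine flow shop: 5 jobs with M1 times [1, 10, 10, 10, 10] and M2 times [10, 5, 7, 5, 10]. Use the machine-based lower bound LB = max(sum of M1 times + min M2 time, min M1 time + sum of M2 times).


LB1 = sum(M1 times) + min(M2 times) = 41 + 5 = 46
LB2 = min(M1 times) + sum(M2 times) = 1 + 37 = 38
Lower bound = max(LB1, LB2) = max(46, 38) = 46

46


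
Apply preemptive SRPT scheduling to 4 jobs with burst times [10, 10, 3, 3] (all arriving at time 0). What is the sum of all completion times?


Since all jobs arrive at t=0, SRPT equals SPT ordering.
SPT order: [3, 3, 10, 10]
Completion times:
  Job 1: p=3, C=3
  Job 2: p=3, C=6
  Job 3: p=10, C=16
  Job 4: p=10, C=26
Total completion time = 3 + 6 + 16 + 26 = 51

51


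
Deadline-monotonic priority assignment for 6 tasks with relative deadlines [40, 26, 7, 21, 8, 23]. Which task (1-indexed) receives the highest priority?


Sort tasks by relative deadline (ascending):
  Task 3: deadline = 7
  Task 5: deadline = 8
  Task 4: deadline = 21
  Task 6: deadline = 23
  Task 2: deadline = 26
  Task 1: deadline = 40
Priority order (highest first): [3, 5, 4, 6, 2, 1]
Highest priority task = 3

3


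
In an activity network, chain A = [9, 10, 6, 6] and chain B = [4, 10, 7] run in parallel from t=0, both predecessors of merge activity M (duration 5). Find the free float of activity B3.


ES(B3) = sum of predecessors on chain B = 14
EF(B3) = ES + duration = 14 + 7 = 21
Successor of B3 is M. ES(M) = max(sum(A), sum(B)) = max(31, 21) = 31
Free float = ES(successor) - EF(current) = 31 - 21 = 10

10


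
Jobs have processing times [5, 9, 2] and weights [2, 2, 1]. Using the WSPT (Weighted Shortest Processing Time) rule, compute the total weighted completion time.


Compute p/w ratios and sort ascending (WSPT): [(2, 1), (5, 2), (9, 2)]
Compute weighted completion times:
  Job (p=2,w=1): C=2, w*C=1*2=2
  Job (p=5,w=2): C=7, w*C=2*7=14
  Job (p=9,w=2): C=16, w*C=2*16=32
Total weighted completion time = 48

48


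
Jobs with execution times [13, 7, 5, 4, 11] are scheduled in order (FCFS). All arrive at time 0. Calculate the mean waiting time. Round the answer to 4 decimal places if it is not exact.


FCFS order (as given): [13, 7, 5, 4, 11]
Waiting times:
  Job 1: wait = 0
  Job 2: wait = 13
  Job 3: wait = 20
  Job 4: wait = 25
  Job 5: wait = 29
Sum of waiting times = 87
Average waiting time = 87/5 = 17.4

17.4


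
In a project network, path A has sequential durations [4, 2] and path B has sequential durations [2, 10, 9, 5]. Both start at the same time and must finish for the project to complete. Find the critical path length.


Path A total = 4 + 2 = 6
Path B total = 2 + 10 + 9 + 5 = 26
Critical path = longest path = max(6, 26) = 26

26


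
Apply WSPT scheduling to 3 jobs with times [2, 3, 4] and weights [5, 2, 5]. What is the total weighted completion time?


Compute p/w ratios and sort ascending (WSPT): [(2, 5), (4, 5), (3, 2)]
Compute weighted completion times:
  Job (p=2,w=5): C=2, w*C=5*2=10
  Job (p=4,w=5): C=6, w*C=5*6=30
  Job (p=3,w=2): C=9, w*C=2*9=18
Total weighted completion time = 58

58


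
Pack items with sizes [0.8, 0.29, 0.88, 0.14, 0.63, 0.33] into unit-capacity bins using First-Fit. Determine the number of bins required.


Place items sequentially using First-Fit:
  Item 0.8 -> new Bin 1
  Item 0.29 -> new Bin 2
  Item 0.88 -> new Bin 3
  Item 0.14 -> Bin 1 (now 0.94)
  Item 0.63 -> Bin 2 (now 0.92)
  Item 0.33 -> new Bin 4
Total bins used = 4

4


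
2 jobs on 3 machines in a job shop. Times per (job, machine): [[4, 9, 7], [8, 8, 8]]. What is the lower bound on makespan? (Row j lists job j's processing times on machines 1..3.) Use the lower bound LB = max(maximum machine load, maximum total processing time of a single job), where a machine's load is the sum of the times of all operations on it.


Machine loads:
  Machine 1: 4 + 8 = 12
  Machine 2: 9 + 8 = 17
  Machine 3: 7 + 8 = 15
Max machine load = 17
Job totals:
  Job 1: 20
  Job 2: 24
Max job total = 24
Lower bound = max(17, 24) = 24

24


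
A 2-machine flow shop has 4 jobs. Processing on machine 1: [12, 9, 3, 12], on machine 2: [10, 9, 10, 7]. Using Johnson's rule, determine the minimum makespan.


Apply Johnson's rule:
  Group 1 (a <= b): [(3, 3, 10), (2, 9, 9)]
  Group 2 (a > b): [(1, 12, 10), (4, 12, 7)]
Optimal job order: [3, 2, 1, 4]
Schedule:
  Job 3: M1 done at 3, M2 done at 13
  Job 2: M1 done at 12, M2 done at 22
  Job 1: M1 done at 24, M2 done at 34
  Job 4: M1 done at 36, M2 done at 43
Makespan = 43

43


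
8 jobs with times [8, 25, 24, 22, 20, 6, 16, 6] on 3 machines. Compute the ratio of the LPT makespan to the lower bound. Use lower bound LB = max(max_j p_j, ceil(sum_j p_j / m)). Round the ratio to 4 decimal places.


LPT order: [25, 24, 22, 20, 16, 8, 6, 6]
Machine loads after assignment: [45, 40, 42]
LPT makespan = 45
Lower bound = max(max_job, ceil(total/3)) = max(25, 43) = 43
Ratio = 45 / 43 = 1.0465

1.0465


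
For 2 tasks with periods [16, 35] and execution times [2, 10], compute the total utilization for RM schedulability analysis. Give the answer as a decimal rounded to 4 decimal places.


Compute individual utilizations (exact fractions):
  Task 1: C/T = 2/16 = 1/8 (approx. 0.125)
  Task 2: C/T = 10/35 = 2/7 (approx. 0.2857)
Total utilization U = 1/8 + 2/7 = 23/56
Rounded to 4 decimal places: U = 0.4107
RM (Liu & Layland) bound for 2 tasks = 0.828427; compare with U = 23/56 (approx. 0.410714)
U <= bound, so schedulable by RM sufficient condition.

0.4107


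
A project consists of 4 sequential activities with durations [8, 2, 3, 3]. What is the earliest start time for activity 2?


Activity 2 starts after activities 1 through 1 complete.
Predecessor durations: [8]
ES = 8 = 8

8


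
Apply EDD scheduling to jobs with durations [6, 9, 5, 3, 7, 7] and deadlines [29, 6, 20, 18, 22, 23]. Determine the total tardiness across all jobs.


Sort by due date (EDD order): [(9, 6), (3, 18), (5, 20), (7, 22), (7, 23), (6, 29)]
Compute completion times and tardiness:
  Job 1: p=9, d=6, C=9, tardiness=max(0,9-6)=3
  Job 2: p=3, d=18, C=12, tardiness=max(0,12-18)=0
  Job 3: p=5, d=20, C=17, tardiness=max(0,17-20)=0
  Job 4: p=7, d=22, C=24, tardiness=max(0,24-22)=2
  Job 5: p=7, d=23, C=31, tardiness=max(0,31-23)=8
  Job 6: p=6, d=29, C=37, tardiness=max(0,37-29)=8
Total tardiness = 21

21


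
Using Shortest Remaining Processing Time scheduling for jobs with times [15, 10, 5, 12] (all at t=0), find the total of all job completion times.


Since all jobs arrive at t=0, SRPT equals SPT ordering.
SPT order: [5, 10, 12, 15]
Completion times:
  Job 1: p=5, C=5
  Job 2: p=10, C=15
  Job 3: p=12, C=27
  Job 4: p=15, C=42
Total completion time = 5 + 15 + 27 + 42 = 89

89


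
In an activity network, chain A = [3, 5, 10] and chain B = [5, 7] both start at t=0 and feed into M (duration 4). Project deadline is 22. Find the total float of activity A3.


Forward pass: ES(A3) = sum of predecessors on chain A = 8
EF = ES + duration = 8 + 10 = 18
Backward pass: LF(M) = deadline = 22; LS(M) = 22 - 4 = 18
LF(A3) = LS(M) - sum(successors on chain A) = 18 - 0 = 18
LS = LF - duration = 18 - 10 = 8
Total float = LS - ES = 8 - 8 = 0

0


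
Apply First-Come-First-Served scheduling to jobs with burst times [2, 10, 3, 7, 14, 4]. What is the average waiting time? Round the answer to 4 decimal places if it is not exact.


FCFS order (as given): [2, 10, 3, 7, 14, 4]
Waiting times:
  Job 1: wait = 0
  Job 2: wait = 2
  Job 3: wait = 12
  Job 4: wait = 15
  Job 5: wait = 22
  Job 6: wait = 36
Sum of waiting times = 87
Average waiting time = 87/6 = 14.5

14.5


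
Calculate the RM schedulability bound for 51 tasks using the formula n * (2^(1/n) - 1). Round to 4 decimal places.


Compute 2^(1/51) = 1.0136839003
Subtract 1: 1.0136839003 - 1 = 0.0136839003
Multiply by n: 51 * 0.0136839003 = 0.6978789153
Round to 4 dp: 0.6979

0.6979


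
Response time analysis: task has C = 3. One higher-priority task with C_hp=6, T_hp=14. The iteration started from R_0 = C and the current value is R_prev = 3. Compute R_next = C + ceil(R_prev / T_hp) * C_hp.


R_next = C + ceil(R_prev / T_hp) * C_hp
ceil(3 / 14) = ceil(0.2143) = 1
Interference = 1 * 6 = 6
R_next = 3 + 6 = 9

9


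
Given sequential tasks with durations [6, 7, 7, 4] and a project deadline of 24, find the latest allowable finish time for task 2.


LF(activity 2) = deadline - sum of successor durations
Successors: activities 3 through 4 with durations [7, 4]
Sum of successor durations = 11
LF = 24 - 11 = 13

13


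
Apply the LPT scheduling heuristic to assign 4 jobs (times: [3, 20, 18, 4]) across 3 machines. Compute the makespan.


Sort jobs in decreasing order (LPT): [20, 18, 4, 3]
Assign each job to the least loaded machine:
  Machine 1: jobs [20], load = 20
  Machine 2: jobs [18], load = 18
  Machine 3: jobs [4, 3], load = 7
Makespan = max load = 20

20


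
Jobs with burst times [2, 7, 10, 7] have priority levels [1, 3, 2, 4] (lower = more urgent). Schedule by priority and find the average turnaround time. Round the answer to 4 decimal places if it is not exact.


Sort by priority (ascending = highest first):
Order: [(1, 2), (2, 10), (3, 7), (4, 7)]
Completion times:
  Priority 1, burst=2, C=2
  Priority 2, burst=10, C=12
  Priority 3, burst=7, C=19
  Priority 4, burst=7, C=26
Average turnaround = 59/4 = 14.75

14.75


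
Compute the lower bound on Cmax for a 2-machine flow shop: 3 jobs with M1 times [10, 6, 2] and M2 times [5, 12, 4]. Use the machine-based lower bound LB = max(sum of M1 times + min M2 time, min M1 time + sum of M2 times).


LB1 = sum(M1 times) + min(M2 times) = 18 + 4 = 22
LB2 = min(M1 times) + sum(M2 times) = 2 + 21 = 23
Lower bound = max(LB1, LB2) = max(22, 23) = 23

23


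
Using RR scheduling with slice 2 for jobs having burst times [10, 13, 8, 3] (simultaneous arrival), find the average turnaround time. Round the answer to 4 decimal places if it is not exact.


Time quantum = 2
Execution trace:
  J1 runs 2 units, time = 2
  J2 runs 2 units, time = 4
  J3 runs 2 units, time = 6
  J4 runs 2 units, time = 8
  J1 runs 2 units, time = 10
  J2 runs 2 units, time = 12
  J3 runs 2 units, time = 14
  J4 runs 1 units, time = 15
  J1 runs 2 units, time = 17
  J2 runs 2 units, time = 19
  J3 runs 2 units, time = 21
  J1 runs 2 units, time = 23
  J2 runs 2 units, time = 25
  J3 runs 2 units, time = 27
  J1 runs 2 units, time = 29
  J2 runs 2 units, time = 31
  J2 runs 2 units, time = 33
  J2 runs 1 units, time = 34
Finish times: [29, 34, 27, 15]
Average turnaround = 105/4 = 26.25

26.25


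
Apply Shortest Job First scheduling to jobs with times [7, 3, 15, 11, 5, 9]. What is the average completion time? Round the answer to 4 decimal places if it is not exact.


SJF order (ascending): [3, 5, 7, 9, 11, 15]
Completion times:
  Job 1: burst=3, C=3
  Job 2: burst=5, C=8
  Job 3: burst=7, C=15
  Job 4: burst=9, C=24
  Job 5: burst=11, C=35
  Job 6: burst=15, C=50
Average completion = 135/6 = 22.5

22.5


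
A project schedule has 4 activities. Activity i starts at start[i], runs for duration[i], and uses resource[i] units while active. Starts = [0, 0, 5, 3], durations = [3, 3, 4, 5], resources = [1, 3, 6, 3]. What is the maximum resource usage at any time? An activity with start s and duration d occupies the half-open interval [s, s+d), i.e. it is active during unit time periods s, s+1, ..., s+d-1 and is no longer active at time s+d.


Each activity i is active on [start_i, start_i + duration_i).
Compute total resource usage per time slot:
  t=0: active resources = [1, 3], total = 4
  t=1: active resources = [1, 3], total = 4
  t=2: active resources = [1, 3], total = 4
  t=3: active resources = [3], total = 3
  t=4: active resources = [3], total = 3
  t=5: active resources = [6, 3], total = 9
  t=6: active resources = [6, 3], total = 9
  t=7: active resources = [6, 3], total = 9
  t=8: active resources = [6], total = 6
Peak resource demand = 9

9


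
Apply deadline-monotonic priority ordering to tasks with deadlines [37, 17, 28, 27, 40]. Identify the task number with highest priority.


Sort tasks by relative deadline (ascending):
  Task 2: deadline = 17
  Task 4: deadline = 27
  Task 3: deadline = 28
  Task 1: deadline = 37
  Task 5: deadline = 40
Priority order (highest first): [2, 4, 3, 1, 5]
Highest priority task = 2

2


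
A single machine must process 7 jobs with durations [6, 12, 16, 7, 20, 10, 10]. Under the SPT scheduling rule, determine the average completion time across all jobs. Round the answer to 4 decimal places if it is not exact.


Sort jobs by processing time (SPT order): [6, 7, 10, 10, 12, 16, 20]
Compute completion times sequentially:
  Job 1: processing = 6, completes at 6
  Job 2: processing = 7, completes at 13
  Job 3: processing = 10, completes at 23
  Job 4: processing = 10, completes at 33
  Job 5: processing = 12, completes at 45
  Job 6: processing = 16, completes at 61
  Job 7: processing = 20, completes at 81
Sum of completion times = 262
Average completion time = 262/7 = 37.4286

37.4286


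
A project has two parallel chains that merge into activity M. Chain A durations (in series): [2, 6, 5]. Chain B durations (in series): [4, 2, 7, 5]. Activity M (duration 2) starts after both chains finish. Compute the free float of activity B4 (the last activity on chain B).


ES(B4) = sum of predecessors on chain B = 13
EF(B4) = ES + duration = 13 + 5 = 18
Successor of B4 is M. ES(M) = max(sum(A), sum(B)) = max(13, 18) = 18
Free float = ES(successor) - EF(current) = 18 - 18 = 0

0


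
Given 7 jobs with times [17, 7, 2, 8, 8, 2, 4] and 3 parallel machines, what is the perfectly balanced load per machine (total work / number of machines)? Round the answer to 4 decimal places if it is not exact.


Total processing time = 17 + 7 + 2 + 8 + 8 + 2 + 4 = 48
Number of machines = 3
Ideal balanced load = 48 / 3 = 16.0

16.0


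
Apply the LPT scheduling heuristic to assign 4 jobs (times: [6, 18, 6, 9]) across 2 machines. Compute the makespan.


Sort jobs in decreasing order (LPT): [18, 9, 6, 6]
Assign each job to the least loaded machine:
  Machine 1: jobs [18], load = 18
  Machine 2: jobs [9, 6, 6], load = 21
Makespan = max load = 21

21


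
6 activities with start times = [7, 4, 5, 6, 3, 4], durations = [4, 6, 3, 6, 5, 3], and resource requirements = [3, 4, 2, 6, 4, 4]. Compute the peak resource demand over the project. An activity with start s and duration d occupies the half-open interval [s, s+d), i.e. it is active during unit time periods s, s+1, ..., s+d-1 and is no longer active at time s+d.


Each activity i is active on [start_i, start_i + duration_i).
Compute total resource usage per time slot:
  t=0: active resources = [], total = 0
  t=1: active resources = [], total = 0
  t=2: active resources = [], total = 0
  t=3: active resources = [4], total = 4
  t=4: active resources = [4, 4, 4], total = 12
  t=5: active resources = [4, 2, 4, 4], total = 14
  t=6: active resources = [4, 2, 6, 4, 4], total = 20
  t=7: active resources = [3, 4, 2, 6, 4], total = 19
  t=8: active resources = [3, 4, 6], total = 13
  t=9: active resources = [3, 4, 6], total = 13
  t=10: active resources = [3, 6], total = 9
  t=11: active resources = [6], total = 6
Peak resource demand = 20

20


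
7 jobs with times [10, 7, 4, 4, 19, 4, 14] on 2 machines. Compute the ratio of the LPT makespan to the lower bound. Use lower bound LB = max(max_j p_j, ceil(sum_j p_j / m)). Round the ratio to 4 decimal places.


LPT order: [19, 14, 10, 7, 4, 4, 4]
Machine loads after assignment: [30, 32]
LPT makespan = 32
Lower bound = max(max_job, ceil(total/2)) = max(19, 31) = 31
Ratio = 32 / 31 = 1.0323

1.0323


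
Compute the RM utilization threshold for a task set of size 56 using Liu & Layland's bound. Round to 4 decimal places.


Compute 2^(1/56) = 1.0124545481
Subtract 1: 1.0124545481 - 1 = 0.0124545481
Multiply by n: 56 * 0.0124545481 = 0.6974546936
Round to 4 dp: 0.6975

0.6975


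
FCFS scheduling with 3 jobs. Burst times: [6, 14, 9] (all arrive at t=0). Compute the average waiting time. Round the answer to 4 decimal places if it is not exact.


FCFS order (as given): [6, 14, 9]
Waiting times:
  Job 1: wait = 0
  Job 2: wait = 6
  Job 3: wait = 20
Sum of waiting times = 26
Average waiting time = 26/3 = 8.6667

8.6667


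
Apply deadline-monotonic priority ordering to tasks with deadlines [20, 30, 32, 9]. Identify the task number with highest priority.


Sort tasks by relative deadline (ascending):
  Task 4: deadline = 9
  Task 1: deadline = 20
  Task 2: deadline = 30
  Task 3: deadline = 32
Priority order (highest first): [4, 1, 2, 3]
Highest priority task = 4

4


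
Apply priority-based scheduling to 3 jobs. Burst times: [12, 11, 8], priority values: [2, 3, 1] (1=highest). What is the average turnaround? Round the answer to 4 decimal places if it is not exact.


Sort by priority (ascending = highest first):
Order: [(1, 8), (2, 12), (3, 11)]
Completion times:
  Priority 1, burst=8, C=8
  Priority 2, burst=12, C=20
  Priority 3, burst=11, C=31
Average turnaround = 59/3 = 19.6667

19.6667


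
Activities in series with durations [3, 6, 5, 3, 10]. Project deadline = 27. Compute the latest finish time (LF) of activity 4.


LF(activity 4) = deadline - sum of successor durations
Successors: activities 5 through 5 with durations [10]
Sum of successor durations = 10
LF = 27 - 10 = 17

17


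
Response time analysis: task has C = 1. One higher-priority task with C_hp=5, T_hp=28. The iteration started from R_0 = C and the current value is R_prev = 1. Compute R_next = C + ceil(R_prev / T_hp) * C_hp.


R_next = C + ceil(R_prev / T_hp) * C_hp
ceil(1 / 28) = ceil(0.0357) = 1
Interference = 1 * 5 = 5
R_next = 1 + 5 = 6

6


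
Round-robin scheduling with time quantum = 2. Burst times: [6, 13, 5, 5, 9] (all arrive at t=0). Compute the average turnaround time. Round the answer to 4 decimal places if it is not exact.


Time quantum = 2
Execution trace:
  J1 runs 2 units, time = 2
  J2 runs 2 units, time = 4
  J3 runs 2 units, time = 6
  J4 runs 2 units, time = 8
  J5 runs 2 units, time = 10
  J1 runs 2 units, time = 12
  J2 runs 2 units, time = 14
  J3 runs 2 units, time = 16
  J4 runs 2 units, time = 18
  J5 runs 2 units, time = 20
  J1 runs 2 units, time = 22
  J2 runs 2 units, time = 24
  J3 runs 1 units, time = 25
  J4 runs 1 units, time = 26
  J5 runs 2 units, time = 28
  J2 runs 2 units, time = 30
  J5 runs 2 units, time = 32
  J2 runs 2 units, time = 34
  J5 runs 1 units, time = 35
  J2 runs 2 units, time = 37
  J2 runs 1 units, time = 38
Finish times: [22, 38, 25, 26, 35]
Average turnaround = 146/5 = 29.2

29.2


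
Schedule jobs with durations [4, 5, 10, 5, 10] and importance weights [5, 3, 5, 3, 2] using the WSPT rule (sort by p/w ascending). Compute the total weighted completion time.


Compute p/w ratios and sort ascending (WSPT): [(4, 5), (5, 3), (5, 3), (10, 5), (10, 2)]
Compute weighted completion times:
  Job (p=4,w=5): C=4, w*C=5*4=20
  Job (p=5,w=3): C=9, w*C=3*9=27
  Job (p=5,w=3): C=14, w*C=3*14=42
  Job (p=10,w=5): C=24, w*C=5*24=120
  Job (p=10,w=2): C=34, w*C=2*34=68
Total weighted completion time = 277

277


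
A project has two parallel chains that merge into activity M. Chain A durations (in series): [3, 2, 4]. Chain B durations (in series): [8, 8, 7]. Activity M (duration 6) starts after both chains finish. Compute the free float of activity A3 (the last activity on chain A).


ES(A3) = sum of predecessors on chain A = 5
EF(A3) = ES + duration = 5 + 4 = 9
Successor of A3 is M. ES(M) = max(sum(A), sum(B)) = max(9, 23) = 23
Free float = ES(successor) - EF(current) = 23 - 9 = 14

14


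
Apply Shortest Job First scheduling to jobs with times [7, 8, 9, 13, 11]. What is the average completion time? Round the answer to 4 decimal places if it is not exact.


SJF order (ascending): [7, 8, 9, 11, 13]
Completion times:
  Job 1: burst=7, C=7
  Job 2: burst=8, C=15
  Job 3: burst=9, C=24
  Job 4: burst=11, C=35
  Job 5: burst=13, C=48
Average completion = 129/5 = 25.8

25.8


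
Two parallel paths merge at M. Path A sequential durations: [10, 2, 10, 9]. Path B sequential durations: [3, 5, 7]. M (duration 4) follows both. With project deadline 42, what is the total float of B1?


Forward pass: ES(B1) = sum of predecessors on chain B = 0
EF = ES + duration = 0 + 3 = 3
Backward pass: LF(M) = deadline = 42; LS(M) = 42 - 4 = 38
LF(B1) = LS(M) - sum(successors on chain B) = 38 - 12 = 26
LS = LF - duration = 26 - 3 = 23
Total float = LS - ES = 23 - 0 = 23

23


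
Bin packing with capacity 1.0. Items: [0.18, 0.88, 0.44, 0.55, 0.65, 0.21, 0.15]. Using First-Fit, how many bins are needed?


Place items sequentially using First-Fit:
  Item 0.18 -> new Bin 1
  Item 0.88 -> new Bin 2
  Item 0.44 -> Bin 1 (now 0.62)
  Item 0.55 -> new Bin 3
  Item 0.65 -> new Bin 4
  Item 0.21 -> Bin 1 (now 0.83)
  Item 0.15 -> Bin 1 (now 0.98)
Total bins used = 4

4


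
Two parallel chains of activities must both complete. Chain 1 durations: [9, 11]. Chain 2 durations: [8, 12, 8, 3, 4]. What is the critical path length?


Path A total = 9 + 11 = 20
Path B total = 8 + 12 + 8 + 3 + 4 = 35
Critical path = longest path = max(20, 35) = 35

35


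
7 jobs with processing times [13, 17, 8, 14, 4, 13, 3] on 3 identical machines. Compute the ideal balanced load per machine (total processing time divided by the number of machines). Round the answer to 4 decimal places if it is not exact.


Total processing time = 13 + 17 + 8 + 14 + 4 + 13 + 3 = 72
Number of machines = 3
Ideal balanced load = 72 / 3 = 24.0

24.0


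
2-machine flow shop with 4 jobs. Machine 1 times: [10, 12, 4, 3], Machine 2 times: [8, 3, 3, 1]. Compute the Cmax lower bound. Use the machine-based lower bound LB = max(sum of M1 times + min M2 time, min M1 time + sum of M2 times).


LB1 = sum(M1 times) + min(M2 times) = 29 + 1 = 30
LB2 = min(M1 times) + sum(M2 times) = 3 + 15 = 18
Lower bound = max(LB1, LB2) = max(30, 18) = 30

30


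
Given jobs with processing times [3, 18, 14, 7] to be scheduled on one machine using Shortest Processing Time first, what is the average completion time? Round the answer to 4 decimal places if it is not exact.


Sort jobs by processing time (SPT order): [3, 7, 14, 18]
Compute completion times sequentially:
  Job 1: processing = 3, completes at 3
  Job 2: processing = 7, completes at 10
  Job 3: processing = 14, completes at 24
  Job 4: processing = 18, completes at 42
Sum of completion times = 79
Average completion time = 79/4 = 19.75

19.75


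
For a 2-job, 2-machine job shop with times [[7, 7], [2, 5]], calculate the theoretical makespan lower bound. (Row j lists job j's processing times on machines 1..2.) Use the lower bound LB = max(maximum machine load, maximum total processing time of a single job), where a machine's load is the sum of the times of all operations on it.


Machine loads:
  Machine 1: 7 + 2 = 9
  Machine 2: 7 + 5 = 12
Max machine load = 12
Job totals:
  Job 1: 14
  Job 2: 7
Max job total = 14
Lower bound = max(12, 14) = 14

14


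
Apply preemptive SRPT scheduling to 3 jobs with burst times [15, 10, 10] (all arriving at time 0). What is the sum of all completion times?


Since all jobs arrive at t=0, SRPT equals SPT ordering.
SPT order: [10, 10, 15]
Completion times:
  Job 1: p=10, C=10
  Job 2: p=10, C=20
  Job 3: p=15, C=35
Total completion time = 10 + 20 + 35 = 65

65


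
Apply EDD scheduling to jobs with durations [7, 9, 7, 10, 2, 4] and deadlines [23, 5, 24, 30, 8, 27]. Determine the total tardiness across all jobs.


Sort by due date (EDD order): [(9, 5), (2, 8), (7, 23), (7, 24), (4, 27), (10, 30)]
Compute completion times and tardiness:
  Job 1: p=9, d=5, C=9, tardiness=max(0,9-5)=4
  Job 2: p=2, d=8, C=11, tardiness=max(0,11-8)=3
  Job 3: p=7, d=23, C=18, tardiness=max(0,18-23)=0
  Job 4: p=7, d=24, C=25, tardiness=max(0,25-24)=1
  Job 5: p=4, d=27, C=29, tardiness=max(0,29-27)=2
  Job 6: p=10, d=30, C=39, tardiness=max(0,39-30)=9
Total tardiness = 19

19


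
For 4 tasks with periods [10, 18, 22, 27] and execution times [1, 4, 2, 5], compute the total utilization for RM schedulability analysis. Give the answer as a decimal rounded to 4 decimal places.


Compute individual utilizations (exact fractions):
  Task 1: C/T = 1/10 (approx. 0.1)
  Task 2: C/T = 4/18 = 2/9 (approx. 0.2222)
  Task 3: C/T = 2/22 = 1/11 (approx. 0.0909)
  Task 4: C/T = 5/27 (approx. 0.1852)
Total utilization U = 1/10 + 2/9 + 1/11 + 5/27 = 1777/2970
Rounded to 4 decimal places: U = 0.5983
RM (Liu & Layland) bound for 4 tasks = 0.756828; compare with U = 1777/2970 (approx. 0.598316)
U <= bound, so schedulable by RM sufficient condition.

0.5983


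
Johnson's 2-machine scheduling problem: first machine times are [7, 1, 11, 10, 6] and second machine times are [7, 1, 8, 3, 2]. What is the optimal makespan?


Apply Johnson's rule:
  Group 1 (a <= b): [(2, 1, 1), (1, 7, 7)]
  Group 2 (a > b): [(3, 11, 8), (4, 10, 3), (5, 6, 2)]
Optimal job order: [2, 1, 3, 4, 5]
Schedule:
  Job 2: M1 done at 1, M2 done at 2
  Job 1: M1 done at 8, M2 done at 15
  Job 3: M1 done at 19, M2 done at 27
  Job 4: M1 done at 29, M2 done at 32
  Job 5: M1 done at 35, M2 done at 37
Makespan = 37

37


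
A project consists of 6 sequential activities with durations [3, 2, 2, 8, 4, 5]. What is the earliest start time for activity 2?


Activity 2 starts after activities 1 through 1 complete.
Predecessor durations: [3]
ES = 3 = 3

3


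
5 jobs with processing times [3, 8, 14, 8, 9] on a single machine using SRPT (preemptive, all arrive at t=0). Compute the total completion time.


Since all jobs arrive at t=0, SRPT equals SPT ordering.
SPT order: [3, 8, 8, 9, 14]
Completion times:
  Job 1: p=3, C=3
  Job 2: p=8, C=11
  Job 3: p=8, C=19
  Job 4: p=9, C=28
  Job 5: p=14, C=42
Total completion time = 3 + 11 + 19 + 28 + 42 = 103

103


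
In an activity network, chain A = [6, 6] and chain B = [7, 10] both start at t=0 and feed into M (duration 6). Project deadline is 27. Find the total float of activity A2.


Forward pass: ES(A2) = sum of predecessors on chain A = 6
EF = ES + duration = 6 + 6 = 12
Backward pass: LF(M) = deadline = 27; LS(M) = 27 - 6 = 21
LF(A2) = LS(M) - sum(successors on chain A) = 21 - 0 = 21
LS = LF - duration = 21 - 6 = 15
Total float = LS - ES = 15 - 6 = 9

9


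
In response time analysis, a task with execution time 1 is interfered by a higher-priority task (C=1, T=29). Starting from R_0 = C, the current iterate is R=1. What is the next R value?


R_next = C + ceil(R_prev / T_hp) * C_hp
ceil(1 / 29) = ceil(0.0345) = 1
Interference = 1 * 1 = 1
R_next = 1 + 1 = 2

2


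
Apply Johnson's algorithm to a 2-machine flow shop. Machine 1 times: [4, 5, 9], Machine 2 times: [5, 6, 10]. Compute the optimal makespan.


Apply Johnson's rule:
  Group 1 (a <= b): [(1, 4, 5), (2, 5, 6), (3, 9, 10)]
  Group 2 (a > b): []
Optimal job order: [1, 2, 3]
Schedule:
  Job 1: M1 done at 4, M2 done at 9
  Job 2: M1 done at 9, M2 done at 15
  Job 3: M1 done at 18, M2 done at 28
Makespan = 28

28


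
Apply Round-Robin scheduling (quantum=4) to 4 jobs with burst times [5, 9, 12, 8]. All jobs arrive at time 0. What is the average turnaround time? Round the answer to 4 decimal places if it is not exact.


Time quantum = 4
Execution trace:
  J1 runs 4 units, time = 4
  J2 runs 4 units, time = 8
  J3 runs 4 units, time = 12
  J4 runs 4 units, time = 16
  J1 runs 1 units, time = 17
  J2 runs 4 units, time = 21
  J3 runs 4 units, time = 25
  J4 runs 4 units, time = 29
  J2 runs 1 units, time = 30
  J3 runs 4 units, time = 34
Finish times: [17, 30, 34, 29]
Average turnaround = 110/4 = 27.5

27.5


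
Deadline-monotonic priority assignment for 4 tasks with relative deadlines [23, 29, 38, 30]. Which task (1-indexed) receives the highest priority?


Sort tasks by relative deadline (ascending):
  Task 1: deadline = 23
  Task 2: deadline = 29
  Task 4: deadline = 30
  Task 3: deadline = 38
Priority order (highest first): [1, 2, 4, 3]
Highest priority task = 1

1


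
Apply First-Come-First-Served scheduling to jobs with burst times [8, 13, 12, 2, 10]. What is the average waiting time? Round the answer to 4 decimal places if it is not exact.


FCFS order (as given): [8, 13, 12, 2, 10]
Waiting times:
  Job 1: wait = 0
  Job 2: wait = 8
  Job 3: wait = 21
  Job 4: wait = 33
  Job 5: wait = 35
Sum of waiting times = 97
Average waiting time = 97/5 = 19.4

19.4


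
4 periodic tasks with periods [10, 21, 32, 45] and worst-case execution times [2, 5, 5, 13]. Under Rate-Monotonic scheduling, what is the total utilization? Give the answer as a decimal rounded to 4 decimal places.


Compute individual utilizations (exact fractions):
  Task 1: C/T = 2/10 = 1/5 (approx. 0.2)
  Task 2: C/T = 5/21 (approx. 0.2381)
  Task 3: C/T = 5/32 (approx. 0.1563)
  Task 4: C/T = 13/45 (approx. 0.2889)
Total utilization U = 1/5 + 5/21 + 5/32 + 13/45 = 8903/10080
Rounded to 4 decimal places: U = 0.8832
RM (Liu & Layland) bound for 4 tasks = 0.756828; compare with U = 8903/10080 (approx. 0.883234)
bound < U <= 1, so the RM sufficient condition is not met (inconclusive; an exact test such as response-time analysis is needed).

0.8832


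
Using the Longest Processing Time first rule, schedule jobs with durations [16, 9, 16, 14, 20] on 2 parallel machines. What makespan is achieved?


Sort jobs in decreasing order (LPT): [20, 16, 16, 14, 9]
Assign each job to the least loaded machine:
  Machine 1: jobs [20, 14], load = 34
  Machine 2: jobs [16, 16, 9], load = 41
Makespan = max load = 41

41


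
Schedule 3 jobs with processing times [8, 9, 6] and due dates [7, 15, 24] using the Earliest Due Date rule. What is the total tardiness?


Sort by due date (EDD order): [(8, 7), (9, 15), (6, 24)]
Compute completion times and tardiness:
  Job 1: p=8, d=7, C=8, tardiness=max(0,8-7)=1
  Job 2: p=9, d=15, C=17, tardiness=max(0,17-15)=2
  Job 3: p=6, d=24, C=23, tardiness=max(0,23-24)=0
Total tardiness = 3

3


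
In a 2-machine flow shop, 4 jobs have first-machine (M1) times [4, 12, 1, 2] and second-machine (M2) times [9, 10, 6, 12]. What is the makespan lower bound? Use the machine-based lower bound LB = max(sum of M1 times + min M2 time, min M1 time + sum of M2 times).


LB1 = sum(M1 times) + min(M2 times) = 19 + 6 = 25
LB2 = min(M1 times) + sum(M2 times) = 1 + 37 = 38
Lower bound = max(LB1, LB2) = max(25, 38) = 38

38


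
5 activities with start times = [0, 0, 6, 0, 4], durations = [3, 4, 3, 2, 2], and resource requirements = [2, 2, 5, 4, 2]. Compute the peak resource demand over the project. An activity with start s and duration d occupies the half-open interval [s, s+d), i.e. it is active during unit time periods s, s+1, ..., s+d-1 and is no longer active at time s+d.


Each activity i is active on [start_i, start_i + duration_i).
Compute total resource usage per time slot:
  t=0: active resources = [2, 2, 4], total = 8
  t=1: active resources = [2, 2, 4], total = 8
  t=2: active resources = [2, 2], total = 4
  t=3: active resources = [2], total = 2
  t=4: active resources = [2], total = 2
  t=5: active resources = [2], total = 2
  t=6: active resources = [5], total = 5
  t=7: active resources = [5], total = 5
  t=8: active resources = [5], total = 5
Peak resource demand = 8

8


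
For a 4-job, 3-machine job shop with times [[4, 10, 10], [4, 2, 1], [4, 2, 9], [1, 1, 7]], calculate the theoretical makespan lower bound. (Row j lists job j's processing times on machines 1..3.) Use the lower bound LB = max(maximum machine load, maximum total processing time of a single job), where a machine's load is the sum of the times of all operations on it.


Machine loads:
  Machine 1: 4 + 4 + 4 + 1 = 13
  Machine 2: 10 + 2 + 2 + 1 = 15
  Machine 3: 10 + 1 + 9 + 7 = 27
Max machine load = 27
Job totals:
  Job 1: 24
  Job 2: 7
  Job 3: 15
  Job 4: 9
Max job total = 24
Lower bound = max(27, 24) = 27

27


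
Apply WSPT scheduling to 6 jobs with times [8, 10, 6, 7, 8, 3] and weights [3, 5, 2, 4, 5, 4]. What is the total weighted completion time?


Compute p/w ratios and sort ascending (WSPT): [(3, 4), (8, 5), (7, 4), (10, 5), (8, 3), (6, 2)]
Compute weighted completion times:
  Job (p=3,w=4): C=3, w*C=4*3=12
  Job (p=8,w=5): C=11, w*C=5*11=55
  Job (p=7,w=4): C=18, w*C=4*18=72
  Job (p=10,w=5): C=28, w*C=5*28=140
  Job (p=8,w=3): C=36, w*C=3*36=108
  Job (p=6,w=2): C=42, w*C=2*42=84
Total weighted completion time = 471

471


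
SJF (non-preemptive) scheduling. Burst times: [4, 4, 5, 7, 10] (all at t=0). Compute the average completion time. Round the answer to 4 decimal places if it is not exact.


SJF order (ascending): [4, 4, 5, 7, 10]
Completion times:
  Job 1: burst=4, C=4
  Job 2: burst=4, C=8
  Job 3: burst=5, C=13
  Job 4: burst=7, C=20
  Job 5: burst=10, C=30
Average completion = 75/5 = 15.0

15.0


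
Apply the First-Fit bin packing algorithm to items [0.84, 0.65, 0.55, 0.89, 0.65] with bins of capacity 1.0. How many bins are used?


Place items sequentially using First-Fit:
  Item 0.84 -> new Bin 1
  Item 0.65 -> new Bin 2
  Item 0.55 -> new Bin 3
  Item 0.89 -> new Bin 4
  Item 0.65 -> new Bin 5
Total bins used = 5

5


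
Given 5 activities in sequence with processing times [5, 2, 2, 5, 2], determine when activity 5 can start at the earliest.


Activity 5 starts after activities 1 through 4 complete.
Predecessor durations: [5, 2, 2, 5]
ES = 5 + 2 + 2 + 5 = 14

14


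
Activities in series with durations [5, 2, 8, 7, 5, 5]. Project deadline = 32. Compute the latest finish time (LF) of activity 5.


LF(activity 5) = deadline - sum of successor durations
Successors: activities 6 through 6 with durations [5]
Sum of successor durations = 5
LF = 32 - 5 = 27

27


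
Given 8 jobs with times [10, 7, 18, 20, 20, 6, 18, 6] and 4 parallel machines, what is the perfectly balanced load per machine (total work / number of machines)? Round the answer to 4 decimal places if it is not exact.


Total processing time = 10 + 7 + 18 + 20 + 20 + 6 + 18 + 6 = 105
Number of machines = 4
Ideal balanced load = 105 / 4 = 26.25

26.25


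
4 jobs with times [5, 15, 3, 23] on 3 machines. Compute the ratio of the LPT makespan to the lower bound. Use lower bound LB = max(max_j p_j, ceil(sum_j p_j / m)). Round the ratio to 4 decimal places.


LPT order: [23, 15, 5, 3]
Machine loads after assignment: [23, 15, 8]
LPT makespan = 23
Lower bound = max(max_job, ceil(total/3)) = max(23, 16) = 23
Ratio = 23 / 23 = 1.0

1.0


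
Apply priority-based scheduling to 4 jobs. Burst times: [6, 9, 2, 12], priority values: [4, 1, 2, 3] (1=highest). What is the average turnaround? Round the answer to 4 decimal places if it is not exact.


Sort by priority (ascending = highest first):
Order: [(1, 9), (2, 2), (3, 12), (4, 6)]
Completion times:
  Priority 1, burst=9, C=9
  Priority 2, burst=2, C=11
  Priority 3, burst=12, C=23
  Priority 4, burst=6, C=29
Average turnaround = 72/4 = 18.0

18.0


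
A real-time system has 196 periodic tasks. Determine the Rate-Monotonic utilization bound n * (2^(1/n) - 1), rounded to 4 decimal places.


Compute 2^(1/196) = 1.0035427259
Subtract 1: 1.0035427259 - 1 = 0.0035427259
Multiply by n: 196 * 0.0035427259 = 0.6943742764
Round to 4 dp: 0.6944

0.6944


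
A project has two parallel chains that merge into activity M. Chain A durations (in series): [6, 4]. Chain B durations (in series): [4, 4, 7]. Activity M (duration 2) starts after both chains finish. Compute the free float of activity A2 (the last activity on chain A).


ES(A2) = sum of predecessors on chain A = 6
EF(A2) = ES + duration = 6 + 4 = 10
Successor of A2 is M. ES(M) = max(sum(A), sum(B)) = max(10, 15) = 15
Free float = ES(successor) - EF(current) = 15 - 10 = 5

5


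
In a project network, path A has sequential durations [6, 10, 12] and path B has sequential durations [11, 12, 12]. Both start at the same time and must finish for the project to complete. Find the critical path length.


Path A total = 6 + 10 + 12 = 28
Path B total = 11 + 12 + 12 = 35
Critical path = longest path = max(28, 35) = 35

35


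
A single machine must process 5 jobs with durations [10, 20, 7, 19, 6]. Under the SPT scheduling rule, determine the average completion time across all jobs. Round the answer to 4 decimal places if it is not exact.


Sort jobs by processing time (SPT order): [6, 7, 10, 19, 20]
Compute completion times sequentially:
  Job 1: processing = 6, completes at 6
  Job 2: processing = 7, completes at 13
  Job 3: processing = 10, completes at 23
  Job 4: processing = 19, completes at 42
  Job 5: processing = 20, completes at 62
Sum of completion times = 146
Average completion time = 146/5 = 29.2

29.2


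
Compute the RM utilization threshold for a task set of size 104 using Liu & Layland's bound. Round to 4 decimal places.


Compute 2^(1/104) = 1.0066871365
Subtract 1: 1.0066871365 - 1 = 0.0066871365
Multiply by n: 104 * 0.0066871365 = 0.6954621960
Round to 4 dp: 0.6955

0.6955


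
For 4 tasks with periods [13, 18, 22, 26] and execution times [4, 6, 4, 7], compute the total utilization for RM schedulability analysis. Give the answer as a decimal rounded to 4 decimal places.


Compute individual utilizations (exact fractions):
  Task 1: C/T = 4/13 (approx. 0.3077)
  Task 2: C/T = 6/18 = 1/3 (approx. 0.3333)
  Task 3: C/T = 4/22 = 2/11 (approx. 0.1818)
  Task 4: C/T = 7/26 (approx. 0.2692)
Total utilization U = 4/13 + 1/3 + 2/11 + 7/26 = 937/858
Rounded to 4 decimal places: U = 1.0921
RM (Liu & Layland) bound for 4 tasks = 0.756828; compare with U = 937/858 (approx. 1.092075)
U > 1, so the task set is not schedulable (processor overloaded).

1.0921


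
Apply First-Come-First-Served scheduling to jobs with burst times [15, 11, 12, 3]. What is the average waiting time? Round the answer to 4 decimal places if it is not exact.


FCFS order (as given): [15, 11, 12, 3]
Waiting times:
  Job 1: wait = 0
  Job 2: wait = 15
  Job 3: wait = 26
  Job 4: wait = 38
Sum of waiting times = 79
Average waiting time = 79/4 = 19.75

19.75
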